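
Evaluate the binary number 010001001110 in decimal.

Sum of powers of 2 for each 1-bit:
2^1 + 2^2 + 2^3 + 2^6 + 2^10
= 2 + 4 + 8 + 64 + 1024
= 1102



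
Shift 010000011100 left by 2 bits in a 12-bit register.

Original: 010000011100 (decimal 1052)
Shift left by 2 positions
Append 2 zeros on the right and drop the 2 high bits that overflow the 12-bit width
Result: 000001110000 (decimal 112)
Equivalent: 1052 << 2 = 1052 × 2^2 = 4208, truncated to 12 bits = 112



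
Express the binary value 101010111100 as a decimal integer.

Sum of powers of 2 for each 1-bit:
2^2 + 2^3 + 2^4 + 2^5 + 2^7 + 2^9 + 2^11
= 4 + 8 + 16 + 32 + 128 + 512 + 2048
= 2748



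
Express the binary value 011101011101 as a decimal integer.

Sum of powers of 2 for each 1-bit:
2^0 + 2^2 + 2^3 + 2^4 + 2^6 + 2^8 + 2^9 + 2^10
= 1 + 4 + 8 + 16 + 64 + 256 + 512 + 1024
= 1885



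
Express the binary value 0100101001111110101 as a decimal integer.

Sum of powers of 2 for each 1-bit:
2^0 + 2^2 + 2^4 + 2^5 + 2^6 + 2^7 + 2^8 + 2^9 + 2^12 + 2^14 + 2^17
= 1 + 4 + 16 + 32 + 64 + 128 + 256 + 512 + 4096 + 16384 + 131072
= 152565



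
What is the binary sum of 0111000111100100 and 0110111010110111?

Add column by column from the right: bit + bit + carry-in; write the sum mod 2, carry 1 when the sum is 2 or 3.
carry:  1111111111001000
        0111000111100100
+       0110111010110111
------------------------
       01110000010011011
(the carry out of the leftmost column, 0, becomes the leading bit)
Decimal check:
  0111000111100100 = 16384 + 8192 + 4096 + 256 + 128 + 64 + 32 + 4 = 29156
  0110111010110111 = 16384 + 8192 + 2048 + 1024 + 512 + 128 + 32 + 16 + 4 + 2 + 1 = 28343
  29156 + 28343 = 57499, and 01110000010011011 = 32768 + 16384 + 8192 + 128 + 16 + 8 + 2 + 1 = 57499 ✓



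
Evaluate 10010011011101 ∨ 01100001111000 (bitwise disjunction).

OR: 1 when either bit is 1
  10010011011101
| 01100001111000
----------------
  11110011111101
Decimal: 9437 | 6264 = 15613



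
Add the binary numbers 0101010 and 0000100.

Add column by column from the right: bit + bit + carry-in; write the sum mod 2, carry 1 when the sum is 2 or 3.
carry:  0000000
        0101010
+       0000100
---------------
       00101110
(the carry out of the leftmost column, 0, becomes the leading bit)
Decimal check:
  0101010 = 32 + 8 + 2 = 42
  0000100 = 4
  42 + 4 = 46, and 00101110 = 32 + 8 + 4 + 2 = 46 ✓



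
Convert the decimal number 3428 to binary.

Using repeated division by 2:
3428 ÷ 2 = 1714 remainder 0
1714 ÷ 2 = 857 remainder 0
857 ÷ 2 = 428 remainder 1
428 ÷ 2 = 214 remainder 0
214 ÷ 2 = 107 remainder 0
107 ÷ 2 = 53 remainder 1
53 ÷ 2 = 26 remainder 1
26 ÷ 2 = 13 remainder 0
13 ÷ 2 = 6 remainder 1
6 ÷ 2 = 3 remainder 0
3 ÷ 2 = 1 remainder 1
1 ÷ 2 = 0 remainder 1
Reading remainders bottom to top: 110101100100



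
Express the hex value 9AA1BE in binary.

Convert each hex digit to 4 bits:
  9 = 1001
  A = 1010
  A = 1010
  1 = 0001
  B = 1011
  E = 1110
Concatenate: 100110101010000110111110



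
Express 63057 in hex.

Using repeated division by 16 (digits 10–15 are A–F):
63057 ÷ 16 = 3941 remainder 1
3941 ÷ 16 = 246 remainder 5
246 ÷ 16 = 15 remainder 6
15 ÷ 16 = 0 remainder 15 (F)
Reading remainders bottom to top: F651



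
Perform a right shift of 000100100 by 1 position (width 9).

Original: 000100100 (decimal 36)
Shift right by 1 position
Drop the 1 low bit; fill with zero on the left
Result: 000010010 (decimal 18)
Equivalent: 36 >> 1 = 36 ÷ 2^1 = 18



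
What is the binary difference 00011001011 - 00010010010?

Method 1 - Direct subtraction (column by column from the right: bit − bit − borrow-in; if negative, add 2 and borrow 1 from the next column):
borrow: 00001100000
        00011001011
-       00010010010
-------------------
        00000111001

Method 2 - Add two's complement:
Two's complement of 00010010010: invert → 11101101101, add 1 → 11101101110
  00011001011
+ 11101101110
-------------
 100000111001  (end carry out of the top bit = 1)
Discarding the end carry: 00000111001
Decimal check:
  00011001011 = 128 + 64 + 8 + 2 + 1 = 203
  00010010010 = 128 + 16 + 2 = 146
  203 - 146 = 57, and 00000111001 = 32 + 16 + 8 + 1 = 57 ✓



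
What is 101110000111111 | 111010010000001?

OR: 1 when either bit is 1
  101110000111111
| 111010010000001
-----------------
  111110010111111
Decimal: 23615 | 29825 = 31935



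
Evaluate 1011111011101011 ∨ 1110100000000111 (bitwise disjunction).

OR: 1 when either bit is 1
  1011111011101011
| 1110100000000111
------------------
  1111111011101111
Decimal: 48875 | 59399 = 65263



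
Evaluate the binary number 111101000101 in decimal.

Sum of powers of 2 for each 1-bit:
2^0 + 2^2 + 2^6 + 2^8 + 2^9 + 2^10 + 2^11
= 1 + 4 + 64 + 256 + 512 + 1024 + 2048
= 3909



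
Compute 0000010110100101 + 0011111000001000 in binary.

Add column by column from the right: bit + bit + carry-in; write the sum mod 2, carry 1 when the sum is 2 or 3.
carry:  0111100000000000
        0000010110100101
+       0011111000001000
------------------------
       00100001110101101
(the carry out of the leftmost column, 0, becomes the leading bit)
Decimal check:
  0000010110100101 = 1024 + 256 + 128 + 32 + 4 + 1 = 1445
  0011111000001000 = 8192 + 4096 + 2048 + 1024 + 512 + 8 = 15880
  1445 + 15880 = 17325, and 00100001110101101 = 16384 + 512 + 256 + 128 + 32 + 8 + 4 + 1 = 17325 ✓



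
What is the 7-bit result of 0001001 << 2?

Original: 0001001 (decimal 9)
Shift left by 2 positions
Append 2 zeros on the right
Result: 0100100 (decimal 36)
Equivalent: 9 << 2 = 9 × 2^2 = 36



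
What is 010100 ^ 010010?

XOR: 1 when bits differ
  010100
^ 010010
--------
  000110
Decimal: 20 ^ 18 = 6



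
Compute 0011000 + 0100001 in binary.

Add column by column from the right: bit + bit + carry-in; write the sum mod 2, carry 1 when the sum is 2 or 3.
carry:  0000000
        0011000
+       0100001
---------------
       00111001
(the carry out of the leftmost column, 0, becomes the leading bit)
Decimal check:
  0011000 = 16 + 8 = 24
  0100001 = 32 + 1 = 33
  24 + 33 = 57, and 00111001 = 32 + 16 + 8 + 1 = 57 ✓



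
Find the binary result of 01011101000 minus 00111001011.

Method 1 - Direct subtraction (column by column from the right: bit − bit − borrow-in; if negative, add 2 and borrow 1 from the next column):
borrow: 01000111110
        01011101000
-       00111001011
-------------------
        00100011101

Method 2 - Add two's complement:
Two's complement of 00111001011: invert → 11000110100, add 1 → 11000110101
  01011101000
+ 11000110101
-------------
 100100011101  (end carry out of the top bit = 1)
Discarding the end carry: 00100011101
Decimal check:
  01011101000 = 512 + 128 + 64 + 32 + 8 = 744
  00111001011 = 256 + 128 + 64 + 8 + 2 + 1 = 459
  744 - 459 = 285, and 00100011101 = 256 + 16 + 8 + 4 + 1 = 285 ✓



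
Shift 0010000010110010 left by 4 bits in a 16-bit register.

Original: 0010000010110010 (decimal 8370)
Shift left by 4 positions
Append 4 zeros on the right and drop the 4 high bits that overflow the 16-bit width
Result: 0000101100100000 (decimal 2848)
Equivalent: 8370 << 4 = 8370 × 2^4 = 133920, truncated to 16 bits = 2848



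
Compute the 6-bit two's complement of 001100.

Original: 001100
Step 1 - Invert all bits: 110011
Step 2 - Add 1: 110100
Verification: 001100 + 110100 = 1000000; discarding the end carry (carry out of the top bit) leaves the 6-bit value 000000, as required for x + (-x)



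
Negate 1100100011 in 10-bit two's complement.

Original (sign bit 1, negative): 1100100011
Step 1 - Invert all bits: 0011011100
Step 2 - Add 1: 0011011101
Verification: 1100100011 + 0011011101 = 10000000000; discarding the end carry (carry out of the top bit) leaves the 10-bit value 0000000000, as required for x + (-x)



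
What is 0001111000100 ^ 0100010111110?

XOR: 1 when bits differ
  0001111000100
^ 0100010111110
---------------
  0101101111010
Decimal: 964 ^ 2238 = 2938



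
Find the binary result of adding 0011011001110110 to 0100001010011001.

Add column by column from the right: bit + bit + carry-in; write the sum mod 2, carry 1 when the sum is 2 or 3.
carry:  0000110111100000
        0011011001110110
+       0100001010011001
------------------------
       00111100100001111
(the carry out of the leftmost column, 0, becomes the leading bit)
Decimal check:
  0011011001110110 = 8192 + 4096 + 1024 + 512 + 64 + 32 + 16 + 4 + 2 = 13942
  0100001010011001 = 16384 + 512 + 128 + 16 + 8 + 1 = 17049
  13942 + 17049 = 30991, and 00111100100001111 = 16384 + 8192 + 4096 + 2048 + 256 + 8 + 4 + 2 + 1 = 30991 ✓



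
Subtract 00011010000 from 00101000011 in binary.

Method 1 - Direct subtraction (column by column from the right: bit − bit − borrow-in; if negative, add 2 and borrow 1 from the next column):
borrow: 00111100000
        00101000011
-       00011010000
-------------------
        00001110011

Method 2 - Add two's complement:
Two's complement of 00011010000: invert → 11100101111, add 1 → 11100110000
  00101000011
+ 11100110000
-------------
 100001110011  (end carry out of the top bit = 1)
Discarding the end carry: 00001110011
Decimal check:
  00101000011 = 256 + 64 + 2 + 1 = 323
  00011010000 = 128 + 64 + 16 = 208
  323 - 208 = 115, and 00001110011 = 64 + 32 + 16 + 2 + 1 = 115 ✓



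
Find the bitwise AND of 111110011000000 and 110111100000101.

AND: 1 only when both bits are 1
  111110011000000
& 110111100000101
-----------------
  110110000000000
Decimal: 31936 & 28421 = 27648



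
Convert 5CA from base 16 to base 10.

Expand by place value (powers of 16):
Digit values: C = 12, A = 10
5CA = 5 × 16^2 + 12 × 16^1 + 10 × 16^0
= 5 × 256 + 12 × 16 + 10 × 1
= 1280 + 192 + 10
= 1482



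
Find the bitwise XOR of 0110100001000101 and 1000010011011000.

XOR: 1 when bits differ
  0110100001000101
^ 1000010011011000
------------------
  1110110010011101
Decimal: 26693 ^ 34008 = 60573



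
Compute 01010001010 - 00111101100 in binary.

Method 1 - Direct subtraction (column by column from the right: bit − bit − borrow-in; if negative, add 2 and borrow 1 from the next column):
borrow: 01111111000
        01010001010
-       00111101100
-------------------
        00010011110

Method 2 - Add two's complement:
Two's complement of 00111101100: invert → 11000010011, add 1 → 11000010100
  01010001010
+ 11000010100
-------------
 100010011110  (end carry out of the top bit = 1)
Discarding the end carry: 00010011110
Decimal check:
  01010001010 = 512 + 128 + 8 + 2 = 650
  00111101100 = 256 + 128 + 64 + 32 + 8 + 4 = 492
  650 - 492 = 158, and 00010011110 = 128 + 16 + 8 + 4 + 2 = 158 ✓



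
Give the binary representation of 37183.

Using repeated division by 2:
37183 ÷ 2 = 18591 remainder 1
18591 ÷ 2 = 9295 remainder 1
9295 ÷ 2 = 4647 remainder 1
4647 ÷ 2 = 2323 remainder 1
2323 ÷ 2 = 1161 remainder 1
1161 ÷ 2 = 580 remainder 1
580 ÷ 2 = 290 remainder 0
290 ÷ 2 = 145 remainder 0
145 ÷ 2 = 72 remainder 1
72 ÷ 2 = 36 remainder 0
36 ÷ 2 = 18 remainder 0
18 ÷ 2 = 9 remainder 0
9 ÷ 2 = 4 remainder 1
4 ÷ 2 = 2 remainder 0
2 ÷ 2 = 1 remainder 0
1 ÷ 2 = 0 remainder 1
Reading remainders bottom to top: 1001000100111111



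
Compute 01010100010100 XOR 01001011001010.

XOR: 1 when bits differ
  01010100010100
^ 01001011001010
----------------
  00011111011110
Decimal: 5396 ^ 4810 = 2014



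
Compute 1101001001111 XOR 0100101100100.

XOR: 1 when bits differ
  1101001001111
^ 0100101100100
---------------
  1001100101011
Decimal: 6735 ^ 2404 = 4907



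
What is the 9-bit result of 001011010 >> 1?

Original: 001011010 (decimal 90)
Shift right by 1 position
Drop the 1 low bit; fill with zero on the left
Result: 000101101 (decimal 45)
Equivalent: 90 >> 1 = 90 ÷ 2^1 = 45



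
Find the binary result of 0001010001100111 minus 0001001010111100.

Method 1 - Direct subtraction (column by column from the right: bit − bit − borrow-in; if negative, add 2 and borrow 1 from the next column):
borrow: 0000011101110000
        0001010001100111
-       0001001010111100
------------------------
        0000000110101011

Method 2 - Add two's complement:
Two's complement of 0001001010111100: invert → 1110110101000011, add 1 → 1110110101000100
  0001010001100111
+ 1110110101000100
------------------
 10000000110101011  (end carry out of the top bit = 1)
Discarding the end carry: 0000000110101011
Decimal check:
  0001010001100111 = 4096 + 1024 + 64 + 32 + 4 + 2 + 1 = 5223
  0001001010111100 = 4096 + 512 + 128 + 32 + 16 + 8 + 4 = 4796
  5223 - 4796 = 427, and 0000000110101011 = 256 + 128 + 32 + 8 + 2 + 1 = 427 ✓



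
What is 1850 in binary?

Using repeated division by 2:
1850 ÷ 2 = 925 remainder 0
925 ÷ 2 = 462 remainder 1
462 ÷ 2 = 231 remainder 0
231 ÷ 2 = 115 remainder 1
115 ÷ 2 = 57 remainder 1
57 ÷ 2 = 28 remainder 1
28 ÷ 2 = 14 remainder 0
14 ÷ 2 = 7 remainder 0
7 ÷ 2 = 3 remainder 1
3 ÷ 2 = 1 remainder 1
1 ÷ 2 = 0 remainder 1
Reading remainders bottom to top: 11100111010



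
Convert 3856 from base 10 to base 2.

Using repeated division by 2:
3856 ÷ 2 = 1928 remainder 0
1928 ÷ 2 = 964 remainder 0
964 ÷ 2 = 482 remainder 0
482 ÷ 2 = 241 remainder 0
241 ÷ 2 = 120 remainder 1
120 ÷ 2 = 60 remainder 0
60 ÷ 2 = 30 remainder 0
30 ÷ 2 = 15 remainder 0
15 ÷ 2 = 7 remainder 1
7 ÷ 2 = 3 remainder 1
3 ÷ 2 = 1 remainder 1
1 ÷ 2 = 0 remainder 1
Reading remainders bottom to top: 111100010000



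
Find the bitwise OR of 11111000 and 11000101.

OR: 1 when either bit is 1
  11111000
| 11000101
----------
  11111101
Decimal: 248 | 197 = 253



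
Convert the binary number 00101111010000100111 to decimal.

Sum of powers of 2 for each 1-bit:
2^0 + 2^1 + 2^2 + 2^5 + 2^10 + 2^12 + 2^13 + 2^14 + 2^15 + 2^17
= 1 + 2 + 4 + 32 + 1024 + 4096 + 8192 + 16384 + 32768 + 131072
= 193575



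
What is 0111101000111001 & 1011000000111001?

AND: 1 only when both bits are 1
  0111101000111001
& 1011000000111001
------------------
  0011000000111001
Decimal: 31289 & 45113 = 12345



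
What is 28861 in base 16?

Using repeated division by 16 (digits 10–15 are A–F):
28861 ÷ 16 = 1803 remainder 13 (D)
1803 ÷ 16 = 112 remainder 11 (B)
112 ÷ 16 = 7 remainder 0
7 ÷ 16 = 0 remainder 7
Reading remainders bottom to top: 70BD



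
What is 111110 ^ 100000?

XOR: 1 when bits differ
  111110
^ 100000
--------
  011110
Decimal: 62 ^ 32 = 30



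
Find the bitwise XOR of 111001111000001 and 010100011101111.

XOR: 1 when bits differ
  111001111000001
^ 010100011101111
-----------------
  101101100101110
Decimal: 29633 ^ 10479 = 23342



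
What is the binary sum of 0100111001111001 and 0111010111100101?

Add column by column from the right: bit + bit + carry-in; write the sum mod 2, carry 1 when the sum is 2 or 3.
carry:  1111111111000010
        0100111001111001
+       0111010111100101
------------------------
       01100010001011110
(the carry out of the leftmost column, 0, becomes the leading bit)
Decimal check:
  0100111001111001 = 16384 + 2048 + 1024 + 512 + 64 + 32 + 16 + 8 + 1 = 20089
  0111010111100101 = 16384 + 8192 + 4096 + 1024 + 256 + 128 + 64 + 32 + 4 + 1 = 30181
  20089 + 30181 = 50270, and 01100010001011110 = 32768 + 16384 + 1024 + 64 + 16 + 8 + 4 + 2 = 50270 ✓



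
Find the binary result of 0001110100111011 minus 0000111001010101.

Method 1 - Direct subtraction (column by column from the right: bit − bit − borrow-in; if negative, add 2 and borrow 1 from the next column):
borrow: 0001110110001000
        0001110100111011
-       0000111001010101
------------------------
        0000111011100110

Method 2 - Add two's complement:
Two's complement of 0000111001010101: invert → 1111000110101010, add 1 → 1111000110101011
  0001110100111011
+ 1111000110101011
------------------
 10000111011100110  (end carry out of the top bit = 1)
Discarding the end carry: 0000111011100110
Decimal check:
  0001110100111011 = 4096 + 2048 + 1024 + 256 + 32 + 16 + 8 + 2 + 1 = 7483
  0000111001010101 = 2048 + 1024 + 512 + 64 + 16 + 4 + 1 = 3669
  7483 - 3669 = 3814, and 0000111011100110 = 2048 + 1024 + 512 + 128 + 64 + 32 + 4 + 2 = 3814 ✓



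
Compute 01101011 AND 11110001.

AND: 1 only when both bits are 1
  01101011
& 11110001
----------
  01100001
Decimal: 107 & 241 = 97



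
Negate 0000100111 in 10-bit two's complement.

Original: 0000100111
Step 1 - Invert all bits: 1111011000
Step 2 - Add 1: 1111011001
Verification: 0000100111 + 1111011001 = 10000000000; discarding the end carry (carry out of the top bit) leaves the 10-bit value 0000000000, as required for x + (-x)



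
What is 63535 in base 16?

Using repeated division by 16 (digits 10–15 are A–F):
63535 ÷ 16 = 3970 remainder 15 (F)
3970 ÷ 16 = 248 remainder 2
248 ÷ 16 = 15 remainder 8
15 ÷ 16 = 0 remainder 15 (F)
Reading remainders bottom to top: F82F



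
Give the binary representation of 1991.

Using repeated division by 2:
1991 ÷ 2 = 995 remainder 1
995 ÷ 2 = 497 remainder 1
497 ÷ 2 = 248 remainder 1
248 ÷ 2 = 124 remainder 0
124 ÷ 2 = 62 remainder 0
62 ÷ 2 = 31 remainder 0
31 ÷ 2 = 15 remainder 1
15 ÷ 2 = 7 remainder 1
7 ÷ 2 = 3 remainder 1
3 ÷ 2 = 1 remainder 1
1 ÷ 2 = 0 remainder 1
Reading remainders bottom to top: 11111000111



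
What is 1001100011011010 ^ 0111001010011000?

XOR: 1 when bits differ
  1001100011011010
^ 0111001010011000
------------------
  1110101001000010
Decimal: 39130 ^ 29336 = 59970



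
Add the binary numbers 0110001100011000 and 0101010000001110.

Add column by column from the right: bit + bit + carry-in; write the sum mod 2, carry 1 when the sum is 2 or 3.
carry:  1000000000110000
        0110001100011000
+       0101010000001110
------------------------
       01011011100100110
(the carry out of the leftmost column, 0, becomes the leading bit)
Decimal check:
  0110001100011000 = 16384 + 8192 + 512 + 256 + 16 + 8 = 25368
  0101010000001110 = 16384 + 4096 + 1024 + 8 + 4 + 2 = 21518
  25368 + 21518 = 46886, and 01011011100100110 = 32768 + 8192 + 4096 + 1024 + 512 + 256 + 32 + 4 + 2 = 46886 ✓



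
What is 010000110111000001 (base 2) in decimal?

Sum of powers of 2 for each 1-bit:
2^0 + 2^6 + 2^7 + 2^8 + 2^10 + 2^11 + 2^16
= 1 + 64 + 128 + 256 + 1024 + 2048 + 65536
= 69057



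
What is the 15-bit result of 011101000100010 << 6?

Original: 011101000100010 (decimal 14882)
Shift left by 6 positions
Append 6 zeros on the right and drop the 6 high bits that overflow the 15-bit width
Result: 000100010000000 (decimal 2176)
Equivalent: 14882 << 6 = 14882 × 2^6 = 952448, truncated to 15 bits = 2176



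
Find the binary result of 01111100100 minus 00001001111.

Method 1 - Direct subtraction (column by column from the right: bit − bit − borrow-in; if negative, add 2 and borrow 1 from the next column):
borrow: 00000111110
        01111100100
-       00001001111
-------------------
        01110010101

Method 2 - Add two's complement:
Two's complement of 00001001111: invert → 11110110000, add 1 → 11110110001
  01111100100
+ 11110110001
-------------
 101110010101  (end carry out of the top bit = 1)
Discarding the end carry: 01110010101
Decimal check:
  01111100100 = 512 + 256 + 128 + 64 + 32 + 4 = 996
  00001001111 = 64 + 8 + 4 + 2 + 1 = 79
  996 - 79 = 917, and 01110010101 = 512 + 256 + 128 + 16 + 4 + 1 = 917 ✓



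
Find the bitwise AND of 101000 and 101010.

AND: 1 only when both bits are 1
  101000
& 101010
--------
  101000
Decimal: 40 & 42 = 40



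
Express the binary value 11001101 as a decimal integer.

Sum of powers of 2 for each 1-bit:
2^0 + 2^2 + 2^3 + 2^6 + 2^7
= 1 + 4 + 8 + 64 + 128
= 205



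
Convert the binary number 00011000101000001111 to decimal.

Sum of powers of 2 for each 1-bit:
2^0 + 2^1 + 2^2 + 2^3 + 2^9 + 2^11 + 2^15 + 2^16
= 1 + 2 + 4 + 8 + 512 + 2048 + 32768 + 65536
= 100879



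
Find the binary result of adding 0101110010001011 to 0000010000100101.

Add column by column from the right: bit + bit + carry-in; write the sum mod 2, carry 1 when the sum is 2 or 3.
carry:  0011100000011110
        0101110010001011
+       0000010000100101
------------------------
       00110000010110000
(the carry out of the leftmost column, 0, becomes the leading bit)
Decimal check:
  0101110010001011 = 16384 + 4096 + 2048 + 1024 + 128 + 8 + 2 + 1 = 23691
  0000010000100101 = 1024 + 32 + 4 + 1 = 1061
  23691 + 1061 = 24752, and 00110000010110000 = 16384 + 8192 + 128 + 32 + 16 = 24752 ✓



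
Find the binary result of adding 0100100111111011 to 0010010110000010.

Add column by column from the right: bit + bit + carry-in; write the sum mod 2, carry 1 when the sum is 2 or 3.
carry:  0000001100000100
        0100100111111011
+       0010010110000010
------------------------
       00110111101111101
(the carry out of the leftmost column, 0, becomes the leading bit)
Decimal check:
  0100100111111011 = 16384 + 2048 + 256 + 128 + 64 + 32 + 16 + 8 + 2 + 1 = 18939
  0010010110000010 = 8192 + 1024 + 256 + 128 + 2 = 9602
  18939 + 9602 = 28541, and 00110111101111101 = 16384 + 8192 + 2048 + 1024 + 512 + 256 + 64 + 32 + 16 + 8 + 4 + 1 = 28541 ✓



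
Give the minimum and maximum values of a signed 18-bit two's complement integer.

For 18-bit two's complement:
Minimum: -2^17 = -131072
Maximum: 2^17 - 1 = 131071



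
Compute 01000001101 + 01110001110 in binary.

Add column by column from the right: bit + bit + carry-in; write the sum mod 2, carry 1 when the sum is 2 or 3.
carry:  10000011000
        01000001101
+       01110001110
-------------------
       010110011011
(the carry out of the leftmost column, 0, becomes the leading bit)
Decimal check:
  01000001101 = 512 + 8 + 4 + 1 = 525
  01110001110 = 512 + 256 + 128 + 8 + 4 + 2 = 910
  525 + 910 = 1435, and 010110011011 = 1024 + 256 + 128 + 16 + 8 + 2 + 1 = 1435 ✓



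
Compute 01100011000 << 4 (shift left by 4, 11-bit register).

Original: 01100011000 (decimal 792)
Shift left by 4 positions
Append 4 zeros on the right and drop the 4 high bits that overflow the 11-bit width
Result: 00110000000 (decimal 384)
Equivalent: 792 << 4 = 792 × 2^4 = 12672, truncated to 11 bits = 384



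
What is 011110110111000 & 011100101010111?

AND: 1 only when both bits are 1
  011110110111000
& 011100101010111
-----------------
  011100100010000
Decimal: 15800 & 14679 = 14608



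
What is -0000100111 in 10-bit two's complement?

Original: 0000100111
Step 1 - Invert all bits: 1111011000
Step 2 - Add 1: 1111011001
Verification: 0000100111 + 1111011001 = 10000000000; discarding the end carry (carry out of the top bit) leaves the 10-bit value 0000000000, as required for x + (-x)



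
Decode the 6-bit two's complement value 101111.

Binary: 101111
Sign bit: 1 (negative)
Invert: 010000
Add 1:  010001
Magnitude: 010001 = 16 + 1 = 17
Value: -17



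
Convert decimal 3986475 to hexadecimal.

Using repeated division by 16 (digits 10–15 are A–F):
3986475 ÷ 16 = 249154 remainder 11 (B)
249154 ÷ 16 = 15572 remainder 2
15572 ÷ 16 = 973 remainder 4
973 ÷ 16 = 60 remainder 13 (D)
60 ÷ 16 = 3 remainder 12 (C)
3 ÷ 16 = 0 remainder 3
Reading remainders bottom to top: 3CD42B



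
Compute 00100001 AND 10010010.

AND: 1 only when both bits are 1
  00100001
& 10010010
----------
  00000000
Decimal: 33 & 146 = 0



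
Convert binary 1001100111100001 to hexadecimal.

Group into 4-bit nibbles from right:
  1001 = 9
  1001 = 9
  1110 = E
  0001 = 1
Result: 99E1



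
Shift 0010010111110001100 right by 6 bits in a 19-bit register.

Original: 0010010111110001100 (decimal 77708)
Shift right by 6 positions
Drop the 6 low bits; fill with zeros on the left
Result: 0000000010010111110 (decimal 1214)
Equivalent: 77708 >> 6 = 77708 ÷ 2^6 = 1214



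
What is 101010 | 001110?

OR: 1 when either bit is 1
  101010
| 001110
--------
  101110
Decimal: 42 | 14 = 46



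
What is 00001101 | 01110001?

OR: 1 when either bit is 1
  00001101
| 01110001
----------
  01111101
Decimal: 13 | 113 = 125



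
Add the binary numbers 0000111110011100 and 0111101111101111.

Add column by column from the right: bit + bit + carry-in; write the sum mod 2, carry 1 when the sum is 2 or 3.
carry:  1111111111111000
        0000111110011100
+       0111101111101111
------------------------
       01000101110001011
(the carry out of the leftmost column, 0, becomes the leading bit)
Decimal check:
  0000111110011100 = 2048 + 1024 + 512 + 256 + 128 + 16 + 8 + 4 = 3996
  0111101111101111 = 16384 + 8192 + 4096 + 2048 + 512 + 256 + 128 + 64 + 32 + 8 + 4 + 2 + 1 = 31727
  3996 + 31727 = 35723, and 01000101110001011 = 32768 + 2048 + 512 + 256 + 128 + 8 + 2 + 1 = 35723 ✓



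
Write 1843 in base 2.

Using repeated division by 2:
1843 ÷ 2 = 921 remainder 1
921 ÷ 2 = 460 remainder 1
460 ÷ 2 = 230 remainder 0
230 ÷ 2 = 115 remainder 0
115 ÷ 2 = 57 remainder 1
57 ÷ 2 = 28 remainder 1
28 ÷ 2 = 14 remainder 0
14 ÷ 2 = 7 remainder 0
7 ÷ 2 = 3 remainder 1
3 ÷ 2 = 1 remainder 1
1 ÷ 2 = 0 remainder 1
Reading remainders bottom to top: 11100110011



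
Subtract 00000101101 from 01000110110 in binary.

Method 1 - Direct subtraction (column by column from the right: bit − bit − borrow-in; if negative, add 2 and borrow 1 from the next column):
borrow: 00000010010
        01000110110
-       00000101101
-------------------
        01000001001

Method 2 - Add two's complement:
Two's complement of 00000101101: invert → 11111010010, add 1 → 11111010011
  01000110110
+ 11111010011
-------------
 101000001001  (end carry out of the top bit = 1)
Discarding the end carry: 01000001001
Decimal check:
  01000110110 = 512 + 32 + 16 + 4 + 2 = 566
  00000101101 = 32 + 8 + 4 + 1 = 45
  566 - 45 = 521, and 01000001001 = 512 + 8 + 1 = 521 ✓



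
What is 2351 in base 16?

Using repeated division by 16 (digits 10–15 are A–F):
2351 ÷ 16 = 146 remainder 15 (F)
146 ÷ 16 = 9 remainder 2
9 ÷ 16 = 0 remainder 9
Reading remainders bottom to top: 92F



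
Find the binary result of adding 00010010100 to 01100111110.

Add column by column from the right: bit + bit + carry-in; write the sum mod 2, carry 1 when the sum is 2 or 3.
carry:  00001111000
        00010010100
+       01100111110
-------------------
       001111010010
(the carry out of the leftmost column, 0, becomes the leading bit)
Decimal check:
  00010010100 = 128 + 16 + 4 = 148
  01100111110 = 512 + 256 + 32 + 16 + 8 + 4 + 2 = 830
  148 + 830 = 978, and 001111010010 = 512 + 256 + 128 + 64 + 16 + 2 = 978 ✓



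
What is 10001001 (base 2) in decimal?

Sum of powers of 2 for each 1-bit:
2^0 + 2^3 + 2^7
= 1 + 8 + 128
= 137



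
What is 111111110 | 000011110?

OR: 1 when either bit is 1
  111111110
| 000011110
-----------
  111111110
Decimal: 510 | 30 = 510



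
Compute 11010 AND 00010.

AND: 1 only when both bits are 1
  11010
& 00010
-------
  00010
Decimal: 26 & 2 = 2



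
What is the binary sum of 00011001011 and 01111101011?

Add column by column from the right: bit + bit + carry-in; write the sum mod 2, carry 1 when the sum is 2 or 3.
carry:  11110010110
        00011001011
+       01111101011
-------------------
       010010110110
(the carry out of the leftmost column, 0, becomes the leading bit)
Decimal check:
  00011001011 = 128 + 64 + 8 + 2 + 1 = 203
  01111101011 = 512 + 256 + 128 + 64 + 32 + 8 + 2 + 1 = 1003
  203 + 1003 = 1206, and 010010110110 = 1024 + 128 + 32 + 16 + 4 + 2 = 1206 ✓



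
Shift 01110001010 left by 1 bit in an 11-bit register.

Original: 01110001010 (decimal 906)
Shift left by 1 position
Append 1 zero on the right
Result: 11100010100 (decimal 1812)
Equivalent: 906 << 1 = 906 × 2^1 = 1812



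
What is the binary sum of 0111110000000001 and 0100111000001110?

Add column by column from the right: bit + bit + carry-in; write the sum mod 2, carry 1 when the sum is 2 or 3.
carry:  1111100000000000
        0111110000000001
+       0100111000001110
------------------------
       01100101000001111
(the carry out of the leftmost column, 0, becomes the leading bit)
Decimal check:
  0111110000000001 = 16384 + 8192 + 4096 + 2048 + 1024 + 1 = 31745
  0100111000001110 = 16384 + 2048 + 1024 + 512 + 8 + 4 + 2 = 19982
  31745 + 19982 = 51727, and 01100101000001111 = 32768 + 16384 + 2048 + 512 + 8 + 4 + 2 + 1 = 51727 ✓



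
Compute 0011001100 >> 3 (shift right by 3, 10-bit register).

Original: 0011001100 (decimal 204)
Shift right by 3 positions
Drop the 3 low bits; fill with zeros on the left
Result: 0000011001 (decimal 25)
Equivalent: 204 >> 3 = 204 ÷ 2^3 = 25



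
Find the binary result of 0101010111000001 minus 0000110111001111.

Method 1 - Direct subtraction (column by column from the right: bit − bit − borrow-in; if negative, add 2 and borrow 1 from the next column):
borrow: 0001111111111100
        0101010111000001
-       0000110111001111
------------------------
        0100011111110010

Method 2 - Add two's complement:
Two's complement of 0000110111001111: invert → 1111001000110000, add 1 → 1111001000110001
  0101010111000001
+ 1111001000110001
------------------
 10100011111110010  (end carry out of the top bit = 1)
Discarding the end carry: 0100011111110010
Decimal check:
  0101010111000001 = 16384 + 4096 + 1024 + 256 + 128 + 64 + 1 = 21953
  0000110111001111 = 2048 + 1024 + 256 + 128 + 64 + 8 + 4 + 2 + 1 = 3535
  21953 - 3535 = 18418, and 0100011111110010 = 16384 + 1024 + 512 + 256 + 128 + 64 + 32 + 16 + 2 = 18418 ✓



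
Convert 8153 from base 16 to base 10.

Expand by place value (powers of 16):
8153 = 8 × 16^3 + 1 × 16^2 + 5 × 16^1 + 3 × 16^0
= 8 × 4096 + 1 × 256 + 5 × 16 + 3 × 1
= 32768 + 256 + 80 + 3
= 33107



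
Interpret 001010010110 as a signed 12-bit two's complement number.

Binary: 001010010110
Sign bit: 0 (non-negative)
Read directly as an unsigned value:
001010010110 = 512 + 128 + 16 + 4 + 2 = 662
Value: 662



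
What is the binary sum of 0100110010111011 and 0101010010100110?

Add column by column from the right: bit + bit + carry-in; write the sum mod 2, carry 1 when the sum is 2 or 3.
carry:  1011100101111100
        0100110010111011
+       0101010010100110
------------------------
       01010000101100001
(the carry out of the leftmost column, 0, becomes the leading bit)
Decimal check:
  0100110010111011 = 16384 + 2048 + 1024 + 128 + 32 + 16 + 8 + 2 + 1 = 19643
  0101010010100110 = 16384 + 4096 + 1024 + 128 + 32 + 4 + 2 = 21670
  19643 + 21670 = 41313, and 01010000101100001 = 32768 + 8192 + 256 + 64 + 32 + 1 = 41313 ✓



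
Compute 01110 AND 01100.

AND: 1 only when both bits are 1
  01110
& 01100
-------
  01100
Decimal: 14 & 12 = 12



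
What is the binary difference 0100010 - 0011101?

Method 1 - Direct subtraction (column by column from the right: bit − bit − borrow-in; if negative, add 2 and borrow 1 from the next column):
borrow: 0111010
        0100010
-       0011101
---------------
        0000101

Method 2 - Add two's complement:
Two's complement of 0011101: invert → 1100010, add 1 → 1100011
  0100010
+ 1100011
---------
 10000101  (end carry out of the top bit = 1)
Discarding the end carry: 0000101
Decimal check:
  0100010 = 32 + 2 = 34
  0011101 = 16 + 8 + 4 + 1 = 29
  34 - 29 = 5, and 0000101 = 4 + 1 = 5 ✓



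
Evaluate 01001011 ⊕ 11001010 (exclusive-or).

XOR: 1 when bits differ
  01001011
^ 11001010
----------
  10000001
Decimal: 75 ^ 202 = 129



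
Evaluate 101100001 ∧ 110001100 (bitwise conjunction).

AND: 1 only when both bits are 1
  101100001
& 110001100
-----------
  100000000
Decimal: 353 & 396 = 256



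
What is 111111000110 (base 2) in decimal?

Sum of powers of 2 for each 1-bit:
2^1 + 2^2 + 2^6 + 2^7 + 2^8 + 2^9 + 2^10 + 2^11
= 2 + 4 + 64 + 128 + 256 + 512 + 1024 + 2048
= 4038



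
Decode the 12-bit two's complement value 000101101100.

Binary: 000101101100
Sign bit: 0 (non-negative)
Read directly as an unsigned value:
000101101100 = 256 + 64 + 32 + 8 + 4 = 364
Value: 364



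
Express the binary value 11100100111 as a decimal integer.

Sum of powers of 2 for each 1-bit:
2^0 + 2^1 + 2^2 + 2^5 + 2^8 + 2^9 + 2^10
= 1 + 2 + 4 + 32 + 256 + 512 + 1024
= 1831



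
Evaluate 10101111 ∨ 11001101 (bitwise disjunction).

OR: 1 when either bit is 1
  10101111
| 11001101
----------
  11101111
Decimal: 175 | 205 = 239



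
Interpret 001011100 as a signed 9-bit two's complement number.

Binary: 001011100
Sign bit: 0 (non-negative)
Read directly as an unsigned value:
001011100 = 64 + 16 + 8 + 4 = 92
Value: 92



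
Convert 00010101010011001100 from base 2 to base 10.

Sum of powers of 2 for each 1-bit:
2^2 + 2^3 + 2^6 + 2^7 + 2^10 + 2^12 + 2^14 + 2^16
= 4 + 8 + 64 + 128 + 1024 + 4096 + 16384 + 65536
= 87244



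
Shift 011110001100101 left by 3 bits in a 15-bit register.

Original: 011110001100101 (decimal 15461)
Shift left by 3 positions
Append 3 zeros on the right and drop the 3 high bits that overflow the 15-bit width
Result: 110001100101000 (decimal 25384)
Equivalent: 15461 << 3 = 15461 × 2^3 = 123688, truncated to 15 bits = 25384



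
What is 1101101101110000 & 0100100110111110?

AND: 1 only when both bits are 1
  1101101101110000
& 0100100110111110
------------------
  0100100100110000
Decimal: 56176 & 18878 = 18736



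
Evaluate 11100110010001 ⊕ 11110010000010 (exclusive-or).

XOR: 1 when bits differ
  11100110010001
^ 11110010000010
----------------
  00010100010011
Decimal: 14737 ^ 15490 = 1299



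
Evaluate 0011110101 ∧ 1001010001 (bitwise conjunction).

AND: 1 only when both bits are 1
  0011110101
& 1001010001
------------
  0001010001
Decimal: 245 & 593 = 81



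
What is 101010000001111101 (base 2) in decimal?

Sum of powers of 2 for each 1-bit:
2^0 + 2^2 + 2^3 + 2^4 + 2^5 + 2^6 + 2^13 + 2^15 + 2^17
= 1 + 4 + 8 + 16 + 32 + 64 + 8192 + 32768 + 131072
= 172157



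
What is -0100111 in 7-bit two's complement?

Original: 0100111
Step 1 - Invert all bits: 1011000
Step 2 - Add 1: 1011001
Verification: 0100111 + 1011001 = 10000000; discarding the end carry (carry out of the top bit) leaves the 7-bit value 0000000, as required for x + (-x)



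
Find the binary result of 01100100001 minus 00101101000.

Method 1 - Direct subtraction (column by column from the right: bit − bit − borrow-in; if negative, add 2 and borrow 1 from the next column):
borrow: 01111110000
        01100100001
-       00101101000
-------------------
        00110111001

Method 2 - Add two's complement:
Two's complement of 00101101000: invert → 11010010111, add 1 → 11010011000
  01100100001
+ 11010011000
-------------
 100110111001  (end carry out of the top bit = 1)
Discarding the end carry: 00110111001
Decimal check:
  01100100001 = 512 + 256 + 32 + 1 = 801
  00101101000 = 256 + 64 + 32 + 8 = 360
  801 - 360 = 441, and 00110111001 = 256 + 128 + 32 + 16 + 8 + 1 = 441 ✓



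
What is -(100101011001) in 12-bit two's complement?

Original (sign bit 1, negative): 100101011001
Step 1 - Invert all bits: 011010100110
Step 2 - Add 1: 011010100111
Verification: 100101011001 + 011010100111 = 1000000000000; discarding the end carry (carry out of the top bit) leaves the 12-bit value 000000000000, as required for x + (-x)



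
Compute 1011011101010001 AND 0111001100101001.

AND: 1 only when both bits are 1
  1011011101010001
& 0111001100101001
------------------
  0011001100000001
Decimal: 46929 & 29481 = 13057



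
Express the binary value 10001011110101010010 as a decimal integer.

Sum of powers of 2 for each 1-bit:
2^1 + 2^4 + 2^6 + 2^8 + 2^10 + 2^11 + 2^12 + 2^13 + 2^15 + 2^19
= 2 + 16 + 64 + 256 + 1024 + 2048 + 4096 + 8192 + 32768 + 524288
= 572754



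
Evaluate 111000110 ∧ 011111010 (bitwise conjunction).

AND: 1 only when both bits are 1
  111000110
& 011111010
-----------
  011000010
Decimal: 454 & 250 = 194



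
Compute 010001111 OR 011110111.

OR: 1 when either bit is 1
  010001111
| 011110111
-----------
  011111111
Decimal: 143 | 247 = 255



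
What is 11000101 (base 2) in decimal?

Sum of powers of 2 for each 1-bit:
2^0 + 2^2 + 2^6 + 2^7
= 1 + 4 + 64 + 128
= 197



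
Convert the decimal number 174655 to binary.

Using repeated division by 2:
174655 ÷ 2 = 87327 remainder 1
87327 ÷ 2 = 43663 remainder 1
43663 ÷ 2 = 21831 remainder 1
21831 ÷ 2 = 10915 remainder 1
10915 ÷ 2 = 5457 remainder 1
5457 ÷ 2 = 2728 remainder 1
2728 ÷ 2 = 1364 remainder 0
1364 ÷ 2 = 682 remainder 0
682 ÷ 2 = 341 remainder 0
341 ÷ 2 = 170 remainder 1
170 ÷ 2 = 85 remainder 0
85 ÷ 2 = 42 remainder 1
42 ÷ 2 = 21 remainder 0
21 ÷ 2 = 10 remainder 1
10 ÷ 2 = 5 remainder 0
5 ÷ 2 = 2 remainder 1
2 ÷ 2 = 1 remainder 0
1 ÷ 2 = 0 remainder 1
Reading remainders bottom to top: 101010101000111111



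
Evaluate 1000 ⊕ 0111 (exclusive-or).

XOR: 1 when bits differ
  1000
^ 0111
------
  1111
Decimal: 8 ^ 7 = 15



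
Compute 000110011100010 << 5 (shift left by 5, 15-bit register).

Original: 000110011100010 (decimal 3298)
Shift left by 5 positions
Append 5 zeros on the right and drop the 5 high bits that overflow the 15-bit width
Result: 001110001000000 (decimal 7232)
Equivalent: 3298 << 5 = 3298 × 2^5 = 105536, truncated to 15 bits = 7232



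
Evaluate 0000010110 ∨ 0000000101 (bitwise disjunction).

OR: 1 when either bit is 1
  0000010110
| 0000000101
------------
  0000010111
Decimal: 22 | 5 = 23



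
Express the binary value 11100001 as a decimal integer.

Sum of powers of 2 for each 1-bit:
2^0 + 2^5 + 2^6 + 2^7
= 1 + 32 + 64 + 128
= 225



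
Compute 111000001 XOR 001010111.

XOR: 1 when bits differ
  111000001
^ 001010111
-----------
  110010110
Decimal: 449 ^ 87 = 406



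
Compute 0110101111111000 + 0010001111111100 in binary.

Add column by column from the right: bit + bit + carry-in; write the sum mod 2, carry 1 when the sum is 2 or 3.
carry:  1100011111110000
        0110101111111000
+       0010001111111100
------------------------
       01000111111110100
(the carry out of the leftmost column, 0, becomes the leading bit)
Decimal check:
  0110101111111000 = 16384 + 8192 + 2048 + 512 + 256 + 128 + 64 + 32 + 16 + 8 = 27640
  0010001111111100 = 8192 + 512 + 256 + 128 + 64 + 32 + 16 + 8 + 4 = 9212
  27640 + 9212 = 36852, and 01000111111110100 = 32768 + 2048 + 1024 + 512 + 256 + 128 + 64 + 32 + 16 + 4 = 36852 ✓



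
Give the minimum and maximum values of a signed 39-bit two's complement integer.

For 39-bit two's complement:
Minimum: -2^38 = -274877906944
Maximum: 2^38 - 1 = 274877906943



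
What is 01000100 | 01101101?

OR: 1 when either bit is 1
  01000100
| 01101101
----------
  01101101
Decimal: 68 | 109 = 109



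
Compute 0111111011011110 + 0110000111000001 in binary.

Add column by column from the right: bit + bit + carry-in; write the sum mod 2, carry 1 when the sum is 2 or 3.
carry:  1111111110000000
        0111111011011110
+       0110000111000001
------------------------
       01110000010011111
(the carry out of the leftmost column, 0, becomes the leading bit)
Decimal check:
  0111111011011110 = 16384 + 8192 + 4096 + 2048 + 1024 + 512 + 128 + 64 + 16 + 8 + 4 + 2 = 32478
  0110000111000001 = 16384 + 8192 + 256 + 128 + 64 + 1 = 25025
  32478 + 25025 = 57503, and 01110000010011111 = 32768 + 16384 + 8192 + 128 + 16 + 8 + 4 + 2 + 1 = 57503 ✓



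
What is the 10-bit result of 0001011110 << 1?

Original: 0001011110 (decimal 94)
Shift left by 1 position
Append 1 zero on the right
Result: 0010111100 (decimal 188)
Equivalent: 94 << 1 = 94 × 2^1 = 188



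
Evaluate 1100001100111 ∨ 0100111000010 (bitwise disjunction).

OR: 1 when either bit is 1
  1100001100111
| 0100111000010
---------------
  1100111100111
Decimal: 6247 | 2498 = 6631



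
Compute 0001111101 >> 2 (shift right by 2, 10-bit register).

Original: 0001111101 (decimal 125)
Shift right by 2 positions
Drop the 2 low bits; fill with zeros on the left
Result: 0000011111 (decimal 31)
Equivalent: 125 >> 2 = 125 ÷ 2^2 = 31

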